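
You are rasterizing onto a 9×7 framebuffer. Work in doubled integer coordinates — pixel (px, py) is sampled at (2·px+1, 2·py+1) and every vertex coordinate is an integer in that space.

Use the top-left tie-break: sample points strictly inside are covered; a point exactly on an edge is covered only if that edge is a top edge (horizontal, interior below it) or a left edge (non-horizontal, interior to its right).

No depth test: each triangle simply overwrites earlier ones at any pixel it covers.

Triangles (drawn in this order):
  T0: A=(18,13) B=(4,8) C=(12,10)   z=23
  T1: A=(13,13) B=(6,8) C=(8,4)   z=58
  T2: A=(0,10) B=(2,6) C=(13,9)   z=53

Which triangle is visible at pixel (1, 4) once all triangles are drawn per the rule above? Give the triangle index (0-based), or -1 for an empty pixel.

T0:
  2·area = 12
  edge (18, 13)→(4, 8): d=(-14,-5) top-left  bias=+0
  edge (4, 8)→(12, 10): d=(8,2) right/bottom  bias=-1
  edge (12, 10)→(18, 13): d=(6,3) right/bottom  bias=-1
    (3,4)@(7, 9): e=[1,2,9] → █
    (4,4)@(9, 9): e=[11,-2,3] → ·
    (3,5)@(7, 11): e=[-27,18,21] → ·
    (6,5)@(13, 11): e=[3,6,3] → █
    (7,5)@(15, 11): e=[13,2,-3] → ·
    (6,6)@(13, 13): e=[-25,22,15] → ·
  covered (2 px):
    · · · · · · · · ·
    · · · · · · · · ·
    · · · · · · · · ·
    · · · · · · · · ·
    · · · █ · · · · ·
    · · · · · · █ · ·
    · · · · · · · · ·
T1:
  2·area = 38
  edge (13, 13)→(6, 8): d=(-7,-5) top-left  bias=+0
  edge (6, 8)→(8, 4): d=(2,-4) top-left  bias=+0
  edge (8, 4)→(13, 13): d=(5,9) right/bottom  bias=-1
    (3,3)@(7, 7): e=[12,2,24] → █
    (4,3)@(9, 7): e=[22,10,6] → █
    (5,3)@(11, 7): e=[32,18,-12] → ·
    (3,4)@(7, 9): e=[-2,6,34] → ·
    (4,4)@(9, 9): e=[8,14,16] → █
    (5,4)@(11, 9): e=[18,22,-2] → ·
    (4,5)@(9, 11): e=[-6,18,26] → ·
    (5,5)@(11, 11): e=[4,26,8] → █
    (6,5)@(13, 11): e=[14,34,-10] → ·
    (5,6)@(11, 13): e=[-10,30,18] → ·
    (6,6)@(13, 13): e=[0,38,0] → ·  [on edge]
  covered (4 px):
    · · · · · · · · ·
    · · · · · · · · ·
    · · · · · · · · ·
    · · · █ █ · · · ·
    · · · · █ · · · ·
    · · · · · █ · · ·
    · · · · · · · · ·
T2:
  2·area = 50
  edge (0, 10)→(2, 6): d=(2,-4) top-left  bias=+0
  edge (2, 6)→(13, 9): d=(11,3) right/bottom  bias=-1
  edge (13, 9)→(0, 10): d=(-13,1) right/bottom  bias=-1
    (1,3)@(3, 7): e=[6,8,36] → █
    (2,3)@(5, 7): e=[14,2,34] → █
    (3,3)@(7, 7): e=[22,-4,32] → ·
    (0,4)@(1, 9): e=[2,36,12] → █
    (3,4)@(7, 9): e=[26,18,6] → █
    (4,4)@(9, 9): e=[34,12,4] → █
    (5,4)@(11, 9): e=[42,6,2] → █
    (6,4)@(13, 9): e=[50,0,0] → ·  [on edge]
    (0,5)@(1, 11): e=[6,58,-14] → ·
    (1,5)@(3, 11): e=[14,52,-16] → ·
    (2,5)@(5, 11): e=[22,46,-18] → ·
    (3,5)@(7, 11): e=[30,40,-20] → ·
  covered (8 px):
    · · · · · · · · ·
    · · · · · · · · ·
    · · · · · · · · ·
    · █ █ · · · · · ·
    █ █ █ █ █ █ · · ·
    · · · · · · · · ·
    · · · · · · · · ·

Z-buffer (winner per pixel, '.' = empty):
  . . . . . . . . .
  . . . . . . . . .
  . . . . . . . . .
  . 2 2 1 1 . . . .
  2 2 2 2 2 2 . . .
  . . . . . 1 0 . .
  . . . . . . . . .

Answer: 2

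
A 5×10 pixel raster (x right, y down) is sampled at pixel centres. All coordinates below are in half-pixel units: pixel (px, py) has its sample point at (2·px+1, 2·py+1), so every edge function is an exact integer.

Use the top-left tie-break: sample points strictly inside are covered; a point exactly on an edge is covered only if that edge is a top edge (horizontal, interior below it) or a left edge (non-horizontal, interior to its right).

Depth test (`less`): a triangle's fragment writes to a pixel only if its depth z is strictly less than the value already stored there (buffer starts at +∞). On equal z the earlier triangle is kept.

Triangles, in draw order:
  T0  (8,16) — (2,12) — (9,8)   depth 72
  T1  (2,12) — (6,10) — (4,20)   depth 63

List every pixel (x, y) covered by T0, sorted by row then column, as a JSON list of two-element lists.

T0:
  2·area = 52
  edge (8, 16)→(2, 12): d=(-6,-4) top-left  bias=+0
  edge (2, 12)→(9, 8): d=(7,-4) top-left  bias=+0
  edge (9, 8)→(8, 16): d=(-1,8) right/bottom  bias=-1
    (2,5)@(5, 11): e=[18,5,29] → #
    (3,5)@(7, 11): e=[26,13,13] → #
    (4,5)@(9, 11): e=[34,21,-3] → ·
    (2,6)@(5, 13): e=[6,19,27] → #
    (4,6)@(9, 13): e=[22,35,-5] → ·
    (2,7)@(5, 15): e=[-6,33,25] → ·
    (3,7)@(7, 15): e=[2,41,9] → #
    (4,7)@(9, 15): e=[10,49,-7] → ·
    (3,8)@(7, 17): e=[-10,55,7] → ·
  covered (5 px):
    · · · · ·
    · · · · ·
    · · · · ·
    · · · · ·
    · · · · ·
    · · # # ·
    · · # # ·
    · · · # ·
    · · · · ·
    · · · · ·
T1:
  2·area = 36
  edge (2, 12)→(6, 10): d=(4,-2) top-left  bias=+0
  edge (6, 10)→(4, 20): d=(-2,10) right/bottom  bias=-1
  edge (4, 20)→(2, 12): d=(-2,-8) top-left  bias=+0
    (3,2)@(7, 5): e=[-18,0,54] → ·  [on edge]
    (2,5)@(5, 11): e=[2,8,26] → #
    (3,5)@(7, 11): e=[6,-12,42] → ·
    (1,6)@(3, 13): e=[6,24,6] → #
    (3,6)@(7, 13): e=[14,-16,38] → ·
    (1,7)@(3, 15): e=[14,20,2] → #
    (2,7)@(5, 15): e=[18,0,18] → ·  [on edge]
    (1,8)@(3, 17): e=[22,16,-2] → ·
  covered (4 px):
    · · · · ·
    · · · · ·
    · · · · ·
    · · · · ·
    · · · · ·
    · · # · ·
    · # # · ·
    · # · · ·
    · · · · ·
    · · · · ·

Answer: [[2,5],[3,5],[2,6],[3,6],[3,7]]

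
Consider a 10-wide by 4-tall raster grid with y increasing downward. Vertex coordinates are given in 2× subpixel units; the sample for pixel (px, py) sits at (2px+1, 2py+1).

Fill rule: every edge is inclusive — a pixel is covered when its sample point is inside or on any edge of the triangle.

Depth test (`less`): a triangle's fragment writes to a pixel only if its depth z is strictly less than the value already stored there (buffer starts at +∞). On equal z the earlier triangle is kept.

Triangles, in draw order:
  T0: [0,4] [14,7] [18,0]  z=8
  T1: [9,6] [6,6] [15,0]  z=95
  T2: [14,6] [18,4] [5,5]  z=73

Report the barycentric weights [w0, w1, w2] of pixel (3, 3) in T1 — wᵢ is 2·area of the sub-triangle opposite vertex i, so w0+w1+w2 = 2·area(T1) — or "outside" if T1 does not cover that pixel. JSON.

T0:
  2·area = 110  (B↔C swapped to make it positive)
  edge (0, 4)→(18, 0): d=(18,-4) inclusive
  edge (18, 0)→(14, 7): d=(-4,7) inclusive
  edge (14, 7)→(0, 4): d=(-14,-3) inclusive
    (7,0)@(15, 1): e=[6,17,87] → #
    (8,0)@(17, 1): e=[14,3,93] → #
    (9,0)@(19, 1): e=[22,-11,99] → ·
    (2,1)@(5, 3): e=[2,79,29] → #
    (3,1)@(7, 3): e=[10,65,35] → #
    (4,1)@(9, 3): e=[18,51,41] → #
    (5,1)@(11, 3): e=[26,37,47] → #
    (6,1)@(13, 3): e=[34,23,53] → #
    (8,1)@(17, 3): e=[50,-5,65] → ·
    (2,2)@(5, 5): e=[38,71,1] → #
    (8,2)@(17, 5): e=[86,-13,37] → ·
    (2,3)@(5, 7): e=[74,63,-27] → ·
  covered (14 px):
    · · · · · · · # # ·
    · · # # # # # # · ·
    · · # # # # # # · ·
    · · · · · · · · · ·
T1:
  2·area = 18
  edge (9, 6)→(6, 6): d=(-3,0) inclusive
  edge (6, 6)→(15, 0): d=(9,-6) inclusive
  edge (15, 0)→(9, 6): d=(-6,6) inclusive
    (5,1)@(11, 3): e=[9,3,6] → #
    (6,1)@(13, 3): e=[9,15,-6] → ·
    (4,2)@(9, 5): e=[3,9,6] → #
    (5,2)@(11, 5): e=[3,21,-6] → ·
    (4,3)@(9, 7): e=[-3,27,-6] → ·
  covered (2 px):
    · · · · · · · · · ·
    · · · · · # · · · ·
    · · · · # · · · · ·
    · · · · · · · · · ·
T2:
  2·area = 22  (B↔C swapped to make it positive)
  edge (14, 6)→(5, 5): d=(-9,-1) inclusive
  edge (5, 5)→(18, 4): d=(13,-1) inclusive
  edge (18, 4)→(14, 6): d=(-4,2) inclusive
    (2,2)@(5, 5): e=[0,0,22] → #  [on edge]
    (3,2)@(7, 5): e=[2,2,18] → #
    (4,2)@(9, 5): e=[4,4,14] → #
    (5,2)@(11, 5): e=[6,6,10] → #
    (6,2)@(13, 5): e=[8,8,6] → #
    (7,2)@(15, 5): e=[10,10,2] → #
    (8,2)@(17, 5): e=[12,12,-2] → ·
    (2,3)@(5, 7): e=[-18,26,14] → ·
    (3,3)@(7, 7): e=[-16,28,10] → ·
    (4,3)@(9, 7): e=[-14,30,6] → ·
    (5,3)@(11, 7): e=[-12,32,2] → ·
    (6,3)@(13, 7): e=[-10,34,-2] → ·
  covered (6 px):
    · · · · · · · · · ·
    · · · · · · · · · ·
    · · # # # # # # · ·
    · · · · · · · · · ·

Final: "outside"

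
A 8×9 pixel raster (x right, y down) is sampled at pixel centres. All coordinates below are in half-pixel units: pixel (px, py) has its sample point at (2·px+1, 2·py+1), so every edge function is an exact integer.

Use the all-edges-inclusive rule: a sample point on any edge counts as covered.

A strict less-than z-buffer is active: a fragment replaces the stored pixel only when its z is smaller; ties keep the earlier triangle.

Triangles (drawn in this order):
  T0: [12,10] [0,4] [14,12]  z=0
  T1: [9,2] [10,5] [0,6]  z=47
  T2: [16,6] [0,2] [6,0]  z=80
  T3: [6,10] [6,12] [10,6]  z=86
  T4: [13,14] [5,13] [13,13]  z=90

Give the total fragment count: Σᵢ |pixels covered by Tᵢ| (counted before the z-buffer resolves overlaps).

T0:
  2·area = 12  (B↔C swapped to make it positive)
  edge (12, 10)→(14, 12): d=(2,2) inclusive
  edge (14, 12)→(0, 4): d=(-14,-8) inclusive
  edge (0, 4)→(12, 10): d=(12,6) inclusive
    (1,0)@(3, 1): e=[0,66,-54] → .  [on edge]
    (2,1)@(5, 3): e=[0,54,-42] → .  [on edge]
    (3,2)@(7, 5): e=[0,42,-30] → .  [on edge]
    (4,3)@(9, 7): e=[0,30,-18] → .  [on edge]
    (4,4)@(9, 9): e=[4,2,6] → X
    (5,4)@(11, 9): e=[0,18,-6] → .  [on edge]
    (4,5)@(9, 11): e=[8,-26,30] → .
    (6,5)@(13, 11): e=[0,6,6] → X  [on edge]
    (7,5)@(15, 11): e=[-4,22,-6] → .
    (6,6)@(13, 13): e=[4,-22,30] → .
    (7,6)@(15, 13): e=[0,-6,18] → .  [on edge]
  covered (2 px):
    . . . . . . . .
    . . . . . . . .
    . . . . . . . .
    . . . . . . . .
    . . . . X . . .
    . . . . . . X .
    . . . . . . . .
    . . . . . . . .
    . . . . . . . .
T1:
  2·area = 31
  edge (9, 2)→(10, 5): d=(1,3) inclusive
  edge (10, 5)→(0, 6): d=(-10,1) inclusive
  edge (0, 6)→(9, 2): d=(9,-4) inclusive
    (3,1)@(7, 3): e=[7,23,1] → X
    (4,1)@(9, 3): e=[1,21,9] → X
    (5,1)@(11, 3): e=[-5,19,17] → .
    (1,2)@(3, 5): e=[21,7,3] → X
    (2,2)@(5, 5): e=[15,5,11] → X
    (5,2)@(11, 5): e=[-3,-1,35] → .
    (1,3)@(3, 7): e=[23,-13,21] → .
    (2,3)@(5, 7): e=[17,-15,29] → .
    (3,3)@(7, 7): e=[11,-17,37] → .
    (4,3)@(9, 7): e=[5,-19,45] → .
  covered (6 px):
    . . . . . . . .
    . . . X X . . .
    . X X X X . . .
    . . . . . . . .
    . . . . . . . .
    . . . . . . . .
    . . . . . . . .
    . . . . . . . .
    . . . . . . . .
T2:
  2·area = 56
  edge (16, 6)→(0, 2): d=(-16,-4) inclusive
  edge (0, 2)→(6, 0): d=(6,-2) inclusive
  edge (6, 0)→(16, 6): d=(10,6) inclusive
    (1,0)@(3, 1): e=[28,0,28] → X  [on edge]
    (2,0)@(5, 1): e=[36,4,16] → X
    (3,0)@(7, 1): e=[44,8,4] → X
    (4,0)@(9, 1): e=[52,12,-8] → .
    (1,1)@(3, 3): e=[-4,12,48] → .
    (2,1)@(5, 3): e=[4,16,36] → X
    (4,1)@(9, 3): e=[20,24,12] → X
    (5,1)@(11, 3): e=[28,28,0] → X  [on edge]
    (6,1)@(13, 3): e=[36,32,-12] → .
    (2,2)@(5, 5): e=[-28,28,56] → .
    (3,2)@(7, 5): e=[-20,32,44] → .
    (4,2)@(9, 5): e=[-12,36,32] → .
  covered (8 px):
    . X X X . . . .
    . . X X X X . .
    . . . . . . X .
    . . . . . . . .
    . . . . . . . .
    . . . . . . . .
    . . . . . . . .
    . . . . . . . .
    . . . . . . . .
T3:
  2·area = 8  (B↔C swapped to make it positive)
  edge (6, 10)→(10, 6): d=(4,-4) inclusive
  edge (10, 6)→(6, 12): d=(-4,6) inclusive
  edge (6, 12)→(6, 10): d=(0,-2) inclusive
    (7,0)@(15, 1): e=[0,-10,18] → .  [on edge]
    (6,1)@(13, 3): e=[0,-6,14] → .  [on edge]
    (5,2)@(11, 5): e=[0,-2,10] → .  [on edge]
    (4,3)@(9, 7): e=[0,2,6] → X  [on edge]
    (5,3)@(11, 7): e=[8,-10,10] → .
    (3,4)@(7, 9): e=[0,6,2] → X  [on edge]
    (4,4)@(9, 9): e=[8,-6,6] → .
    (2,5)@(5, 11): e=[0,10,-2] → .  [on edge]
    (3,5)@(7, 11): e=[8,-2,2] → .
    (1,6)@(3, 13): e=[0,14,-6] → .  [on edge]
    (0,7)@(1, 15): e=[0,18,-10] → .  [on edge]
  covered (2 px):
    . . . . . . . .
    . . . . . . . .
    . . . . . . . .
    . . . . X . . .
    . . . X . . . .
    . . . . . . . .
    . . . . . . . .
    . . . . . . . .
    . . . . . . . .
T4:
  2·area = 8
  edge (13, 14)→(5, 13): d=(-8,-1) inclusive
  edge (5, 13)→(13, 13): d=(8,0) inclusive
  edge (13, 13)→(13, 14): d=(0,1) inclusive
    (6,0)@(13, 1): e=[104,-96,0] → .  [on edge]
    (6,1)@(13, 3): e=[88,-80,0] → .  [on edge]
    (6,2)@(13, 5): e=[72,-64,0] → .  [on edge]
    (6,3)@(13, 7): e=[56,-48,0] → .  [on edge]
    (6,4)@(13, 9): e=[40,-32,0] → .  [on edge]
    (6,5)@(13, 11): e=[24,-16,0] → .  [on edge]
    (0,6)@(1, 13): e=[-4,0,12] → .  [on edge]
    (1,6)@(3, 13): e=[-2,0,10] → .  [on edge]
    (2,6)@(5, 13): e=[0,0,8] → X  [on edge]
    (3,6)@(7, 13): e=[2,0,6] → X  [on edge]
    (4,6)@(9, 13): e=[4,0,4] → X  [on edge]
    (5,6)@(11, 13): e=[6,0,2] → X  [on edge]
    (6,6)@(13, 13): e=[8,0,0] → X  [on edge]
    (7,6)@(15, 13): e=[10,0,-2] → .  [on edge]
    (6,7)@(13, 15): e=[-8,16,0] → .  [on edge]
    (6,8)@(13, 17): e=[-24,32,0] → .  [on edge]
  covered (5 px):
    . . . . . . . .
    . . . . . . . .
    . . . . . . . .
    . . . . . . . .
    . . . . . . . .
    . . . . . . . .
    . . X X X X X .
    . . . . . . . .
    . . . . . . . .

Result: 23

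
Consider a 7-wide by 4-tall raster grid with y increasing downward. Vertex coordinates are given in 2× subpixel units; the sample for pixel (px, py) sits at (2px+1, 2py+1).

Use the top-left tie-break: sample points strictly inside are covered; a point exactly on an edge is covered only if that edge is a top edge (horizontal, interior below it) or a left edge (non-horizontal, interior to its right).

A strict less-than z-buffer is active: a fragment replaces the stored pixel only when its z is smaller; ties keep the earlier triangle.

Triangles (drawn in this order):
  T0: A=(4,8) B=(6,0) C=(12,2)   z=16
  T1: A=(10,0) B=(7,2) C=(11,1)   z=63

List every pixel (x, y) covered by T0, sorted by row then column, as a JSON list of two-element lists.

T0:
  2·area = 52
  edge (4, 8)→(6, 0): d=(2,-8) top-left  bias=+0
  edge (6, 0)→(12, 2): d=(6,2) right/bottom  bias=-1
  edge (12, 2)→(4, 8): d=(-8,6) right/bottom  bias=-1
    (3,0)@(7, 1): e=[10,4,38] → #
    (4,0)@(9, 1): e=[26,0,26] → ·  [on edge]
    (3,1)@(7, 3): e=[14,16,22] → #
    (4,1)@(9, 3): e=[30,12,10] → #
    (5,1)@(11, 3): e=[46,8,-2] → ·
    (2,2)@(5, 5): e=[2,32,18] → #
    (4,2)@(9, 5): e=[34,24,-6] → ·
    (2,3)@(5, 7): e=[6,44,2] → #
    (3,3)@(7, 7): e=[22,40,-10] → ·
  covered (6 px):
    · · · # · · ·
    · · · # # · ·
    · · # # · · ·
    · · # · · · ·
T1:
  2·area = 5  (B↔C swapped to make it positive)
  edge (10, 0)→(11, 1): d=(1,1) right/bottom  bias=-1
  edge (11, 1)→(7, 2): d=(-4,1) right/bottom  bias=-1
  edge (7, 2)→(10, 0): d=(3,-2) top-left  bias=+0
    (4,0)@(9, 1): e=[2,2,1] → #
    (5,0)@(11, 1): e=[0,0,5] → ·  [on edge]
    (1,1)@(3, 3): e=[10,0,-5] → ·  [on edge]
    (4,1)@(9, 3): e=[4,-6,7] → ·
    (6,1)@(13, 3): e=[0,-10,15] → ·  [on edge]
  covered (1 px):
    · · · · # · ·
    · · · · · · ·
    · · · · · · ·
    · · · · · · ·

Final: [[3,0],[3,1],[4,1],[2,2],[3,2],[2,3]]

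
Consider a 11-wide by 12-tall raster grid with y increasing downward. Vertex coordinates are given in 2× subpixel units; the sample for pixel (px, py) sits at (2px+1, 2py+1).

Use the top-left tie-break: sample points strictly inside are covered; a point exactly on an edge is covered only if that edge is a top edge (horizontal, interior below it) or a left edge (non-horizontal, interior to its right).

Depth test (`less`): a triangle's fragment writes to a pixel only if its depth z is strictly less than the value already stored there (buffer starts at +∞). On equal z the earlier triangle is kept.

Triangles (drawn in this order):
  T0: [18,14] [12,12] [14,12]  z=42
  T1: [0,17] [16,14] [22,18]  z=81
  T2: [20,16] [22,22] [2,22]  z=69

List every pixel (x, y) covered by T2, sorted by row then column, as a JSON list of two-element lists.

T0:
  2·area = 4
  edge (18, 14)→(12, 12): d=(-6,-2) top-left  bias=+0
  edge (12, 12)→(14, 12): d=(2,0) top-left  bias=+0
  edge (14, 12)→(18, 14): d=(4,2) right/bottom  bias=-1
    (1,4)@(3, 9): e=[0,-6,10] → ·  [on edge]
    (4,5)@(9, 11): e=[0,-2,6] → ·  [on edge]
    (7,6)@(15, 13): e=[0,2,2] → █  [on edge]
    (8,6)@(17, 13): e=[4,2,-2] → ·
    (7,7)@(15, 15): e=[-12,6,10] → ·
    (10,7)@(21, 15): e=[0,6,-2] → ·  [on edge]
  covered (1 px):
    · · · · · · · · · · ·
    · · · · · · · · · · ·
    · · · · · · · · · · ·
    · · · · · · · · · · ·
    · · · · · · · · · · ·
    · · · · · · · · · · ·
    · · · · · · · █ · · ·
    · · · · · · · · · · ·
    · · · · · · · · · · ·
    · · · · · · · · · · ·
    · · · · · · · · · · ·
    · · · · · · · · · · ·
T1:
  2·area = 82
  edge (0, 17)→(16, 14): d=(16,-3) top-left  bias=+0
  edge (16, 14)→(22, 18): d=(6,4) right/bottom  bias=-1
  edge (22, 18)→(0, 17): d=(-22,-1) top-left  bias=+0
    (5,7)@(11, 15): e=[1,26,55] → █
    (6,7)@(13, 15): e=[7,18,57] → █
    (7,7)@(15, 15): e=[13,10,59] → █
    (8,7)@(17, 15): e=[19,2,61] → █
    (9,7)@(19, 15): e=[25,-6,63] → ·
    (0,8)@(1, 17): e=[3,78,1] → █
    (1,8)@(3, 17): e=[9,70,3] → █
    (2,8)@(5, 17): e=[15,62,5] → █
    (3,8)@(7, 17): e=[21,54,7] → █
    (4,8)@(9, 17): e=[27,46,9] → █
    (9,8)@(19, 17): e=[57,6,19] → █
    (10,8)@(21, 17): e=[63,-2,21] → ·
  covered (14 px):
    · · · · · · · · · · ·
    · · · · · · · · · · ·
    · · · · · · · · · · ·
    · · · · · · · · · · ·
    · · · · · · · · · · ·
    · · · · · · · · · · ·
    · · · · · · · · · · ·
    · · · · · █ █ █ █ · ·
    █ █ █ █ █ █ █ █ █ █ ·
    · · · · · · · · · · ·
    · · · · · · · · · · ·
    · · · · · · · · · · ·
T2:
  2·area = 120
  edge (20, 16)→(22, 22): d=(2,6) right/bottom  bias=-1
  edge (22, 22)→(2, 22): d=(-20,0) right/bottom  bias=-1
  edge (2, 22)→(20, 16): d=(18,-6) top-left  bias=+0
    (7,0)@(15, 1): e=[0,420,-300] → ·  [on edge]
    (8,3)@(17, 7): e=[0,300,-180] → ·  [on edge]
    (9,6)@(19, 13): e=[0,180,-60] → ·  [on edge]
    (8,8)@(17, 17): e=[20,100,0] → █  [on edge]
    (9,8)@(19, 17): e=[8,100,12] → █
    (10,8)@(21, 17): e=[-4,100,24] → ·
    (5,9)@(11, 19): e=[60,60,0] → █  [on edge]
    (6,9)@(13, 19): e=[48,60,12] → █
    (7,9)@(15, 19): e=[36,60,24] → █
    (10,9)@(21, 19): e=[0,60,60] → ·  [on edge]
    (2,10)@(5, 21): e=[100,20,0] → █  [on edge]
    (3,10)@(7, 21): e=[88,20,12] → █
  covered (16 px):
    · · · · · · · · · · ·
    · · · · · · · · · · ·
    · · · · · · · · · · ·
    · · · · · · · · · · ·
    · · · · · · · · · · ·
    · · · · · · · · · · ·
    · · · · · · · · · · ·
    · · · · · · · · · · ·
    · · · · · · · · █ █ ·
    · · · · · █ █ █ █ █ ·
    · · █ █ █ █ █ █ █ █ █
    · · · · · · · · · · ·

Final: [[8,8],[9,8],[5,9],[6,9],[7,9],[8,9],[9,9],[2,10],[3,10],[4,10],[5,10],[6,10],[7,10],[8,10],[9,10],[10,10]]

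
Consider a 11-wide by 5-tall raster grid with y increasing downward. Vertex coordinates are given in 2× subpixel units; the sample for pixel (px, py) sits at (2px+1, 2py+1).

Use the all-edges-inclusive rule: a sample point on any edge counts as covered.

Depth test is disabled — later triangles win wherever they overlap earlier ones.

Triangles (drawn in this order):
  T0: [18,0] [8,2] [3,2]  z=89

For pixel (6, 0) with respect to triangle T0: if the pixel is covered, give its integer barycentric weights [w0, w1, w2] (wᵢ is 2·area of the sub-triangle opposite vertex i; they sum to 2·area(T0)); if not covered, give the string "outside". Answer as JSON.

T0:
  2·area = 10
  edge (18, 0)→(8, 2): d=(-10,2) inclusive
  edge (8, 2)→(3, 2): d=(-5,0) inclusive
  edge (3, 2)→(18, 0): d=(15,-2) inclusive
    (5,0)@(11, 1): e=[4,5,1] → █
    (6,0)@(13, 1): e=[0,5,5] → █  [on edge]
    (7,0)@(15, 1): e=[-4,5,9] → ·
    (1,1)@(3, 3): e=[0,-5,15] → ·  [on edge]
    (5,1)@(11, 3): e=[-16,-5,31] → ·
    (6,1)@(13, 3): e=[-20,-5,35] → ·
  covered (2 px):
    · · · · · █ █ · · · ·
    · · · · · · · · · · ·
    · · · · · · · · · · ·
    · · · · · · · · · · ·
    · · · · · · · · · · ·

Result: [5,5,0]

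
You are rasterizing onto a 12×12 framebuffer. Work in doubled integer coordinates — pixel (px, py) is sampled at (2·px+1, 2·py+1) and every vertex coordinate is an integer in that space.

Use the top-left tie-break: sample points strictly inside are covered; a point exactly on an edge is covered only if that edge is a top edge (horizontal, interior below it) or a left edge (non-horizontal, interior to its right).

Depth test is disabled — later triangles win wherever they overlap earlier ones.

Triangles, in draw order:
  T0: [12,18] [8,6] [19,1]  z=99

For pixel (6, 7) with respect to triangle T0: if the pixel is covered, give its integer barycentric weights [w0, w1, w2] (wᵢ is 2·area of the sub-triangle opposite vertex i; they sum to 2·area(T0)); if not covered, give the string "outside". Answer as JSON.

T0:
  2·area = 152
  edge (12, 18)→(8, 6): d=(-4,-12) top-left  bias=+0
  edge (8, 6)→(19, 1): d=(11,-5) top-left  bias=+0
  edge (19, 1)→(12, 18): d=(-7,17) right/bottom  bias=-1
    (9,0)@(19, 1): e=[152,0,0] → .  [on edge]
    (3,1)@(7, 3): e=[0,-38,190] → .  [on edge]
    (7,1)@(15, 3): e=[96,2,54] → X
    (8,1)@(17, 3): e=[120,12,20] → X
    (9,1)@(19, 3): e=[144,22,-14] → .
    (5,2)@(11, 5): e=[40,4,108] → X
    (6,2)@(13, 5): e=[64,14,74] → X
    (9,2)@(19, 5): e=[136,44,-28] → .
    (4,3)@(9, 7): e=[8,16,128] → X
    (8,3)@(17, 7): e=[104,56,-8] → .
    (4,4)@(9, 9): e=[0,38,114] → X  [on edge]
    (8,4)@(17, 9): e=[96,78,-22] → .
    (5,7)@(11, 15): e=[0,114,38] → X  [on edge]
    (6,10)@(13, 21): e=[0,190,-38] → .  [on edge]
  covered (20 px):
    . . . . . . . . . . . .
    . . . . . . . X X . . .
    . . . . . X X X X . . .
    . . . . X X X X . . . .
    . . . . X X X X . . . .
    . . . . . X X . . . . .
    . . . . . X X . . . . .
    . . . . . X X . . . . .
    . . . . . . . . . . . .
    . . . . . . . . . . . .
    . . . . . . . . . . . .
    . . . . . . . . . . . .

Result: [124,4,24]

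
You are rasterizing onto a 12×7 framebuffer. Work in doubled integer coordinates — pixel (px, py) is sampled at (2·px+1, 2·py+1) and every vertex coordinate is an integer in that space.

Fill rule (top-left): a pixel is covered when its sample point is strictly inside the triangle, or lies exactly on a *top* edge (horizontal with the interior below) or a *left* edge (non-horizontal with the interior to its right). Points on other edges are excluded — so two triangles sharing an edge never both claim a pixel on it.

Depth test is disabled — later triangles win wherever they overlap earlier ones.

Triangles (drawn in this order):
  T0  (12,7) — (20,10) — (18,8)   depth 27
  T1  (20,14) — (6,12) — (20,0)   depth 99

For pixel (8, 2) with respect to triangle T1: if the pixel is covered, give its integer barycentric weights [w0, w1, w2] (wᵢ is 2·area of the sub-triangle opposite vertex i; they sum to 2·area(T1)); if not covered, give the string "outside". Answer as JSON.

T0:
  2·area = 10  (B↔C swapped to make it positive)
  edge (12, 7)→(18, 8): d=(6,1) right/bottom  bias=-1
  edge (18, 8)→(20, 10): d=(2,2) right/bottom  bias=-1
  edge (20, 10)→(12, 7): d=(-8,-3) top-left  bias=+0
    (5,0)@(11, 1): e=[-35,0,45] → ·  [on edge]
    (6,1)@(13, 3): e=[-25,0,35] → ·  [on edge]
    (7,2)@(15, 5): e=[-15,0,25] → ·  [on edge]
    (8,3)@(17, 7): e=[-5,0,15] → ·  [on edge]
    (9,4)@(19, 9): e=[5,0,5] → ·  [on edge]
    (10,5)@(21, 11): e=[15,0,-5] → ·  [on edge]
    (11,6)@(23, 13): e=[25,0,-15] → ·  [on edge]
  covered (0 px):
    · · · · · · · · · · · ·
    · · · · · · · · · · · ·
    · · · · · · · · · · · ·
    · · · · · · · · · · · ·
    · · · · · · · · · · · ·
    · · · · · · · · · · · ·
    · · · · · · · · · · · ·
T1:
  2·area = 196
  edge (20, 14)→(6, 12): d=(-14,-2) top-left  bias=+0
  edge (6, 12)→(20, 0): d=(14,-12) top-left  bias=+0
  edge (20, 0)→(20, 14): d=(0,14) right/bottom  bias=-1
    (9,0)@(19, 1): e=[180,2,14] → █
    (10,0)@(21, 1): e=[184,26,-14] → ·
    (8,1)@(17, 3): e=[148,6,42] → █
    (10,1)@(21, 3): e=[156,54,-14] → ·
    (7,2)@(15, 5): e=[116,10,70] → █
    (10,2)@(21, 5): e=[128,82,-14] → ·
    (6,3)@(13, 7): e=[84,14,98] → █
    (10,3)@(21, 7): e=[100,110,-14] → ·
    (5,4)@(11, 9): e=[52,18,126] → █
    (10,4)@(21, 9): e=[72,138,-14] → ·
    (4,5)@(9, 11): e=[20,22,154] → █
    (10,5)@(21, 11): e=[44,166,-14] → ·
    (6,6)@(13, 13): e=[0,98,98] → █  [on edge]
  covered (25 px):
    · · · · · · · · · █ · ·
    · · · · · · · · █ █ · ·
    · · · · · · · █ █ █ · ·
    · · · · · · █ █ █ █ · ·
    · · · · · █ █ █ █ █ · ·
    · · · · █ █ █ █ █ █ · ·
    · · · · · · █ █ █ █ · ·

Answer: [34,42,120]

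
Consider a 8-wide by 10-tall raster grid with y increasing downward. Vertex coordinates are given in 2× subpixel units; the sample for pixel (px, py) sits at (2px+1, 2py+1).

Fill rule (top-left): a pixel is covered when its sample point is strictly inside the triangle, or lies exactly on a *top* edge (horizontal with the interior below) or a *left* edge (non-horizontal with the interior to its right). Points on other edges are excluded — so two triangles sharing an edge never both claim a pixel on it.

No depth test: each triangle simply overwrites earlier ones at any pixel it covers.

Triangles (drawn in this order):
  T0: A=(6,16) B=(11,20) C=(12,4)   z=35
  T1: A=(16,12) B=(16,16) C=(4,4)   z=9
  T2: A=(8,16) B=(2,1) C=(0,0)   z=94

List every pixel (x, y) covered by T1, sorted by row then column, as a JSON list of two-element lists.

T0:
  2·area = 84  (B↔C swapped to make it positive)
  edge (6, 16)→(12, 4): d=(6,-12) top-left  bias=+0
  edge (12, 4)→(11, 20): d=(-1,16) right/bottom  bias=-1
  edge (11, 20)→(6, 16): d=(-5,-4) top-left  bias=+0
    (5,3)@(11, 7): e=[6,13,65] → X
    (6,3)@(13, 7): e=[30,-19,73] → .
    (5,4)@(11, 9): e=[18,11,55] → X
    (6,4)@(13, 9): e=[42,-21,63] → .
    (4,5)@(9, 11): e=[6,41,37] → X
    (6,5)@(13, 11): e=[54,-23,53] → .
    (4,6)@(9, 13): e=[18,39,27] → X
    (6,6)@(13, 13): e=[66,-25,43] → .
    (3,7)@(7, 15): e=[6,69,9] → X
    (6,7)@(13, 15): e=[78,-27,33] → .
    (3,8)@(7, 17): e=[18,67,-1] → .
    (4,8)@(9, 17): e=[42,35,7] → X
  covered (12 px):
    . . . . . . . .
    . . . . . . . .
    . . . . . . . .
    . . . . . X . .
    . . . . . X . .
    . . . . X X . .
    . . . . X X . .
    . . . X X X . .
    . . . . X X . .
    . . . . . X . .
T1:
  2·area = 48
  edge (16, 12)→(16, 16): d=(0,4) right/bottom  bias=-1
  edge (16, 16)→(4, 4): d=(-12,-12) top-left  bias=+0
  edge (4, 4)→(16, 12): d=(12,8) right/bottom  bias=-1
    (0,0)@(1, 1): e=[60,0,-12] → .  [on edge]
    (1,1)@(3, 3): e=[52,0,-4] → .  [on edge]
    (2,2)@(5, 5): e=[44,0,4] → X  [on edge]
    (3,2)@(7, 5): e=[36,24,-12] → .
    (2,3)@(5, 7): e=[44,-24,28] → .
    (3,3)@(7, 7): e=[36,0,12] → X  [on edge]
    (4,3)@(9, 7): e=[28,24,-4] → .
    (3,4)@(7, 9): e=[36,-24,36] → .
    (4,4)@(9, 9): e=[28,0,20] → X  [on edge]
    (5,4)@(11, 9): e=[20,24,4] → X
    (6,4)@(13, 9): e=[12,48,-12] → .
    (4,5)@(9, 11): e=[28,-24,44] → .
    (5,5)@(11, 11): e=[20,0,28] → X  [on edge]
    (6,6)@(13, 13): e=[12,0,36] → X  [on edge]
    (7,7)@(15, 15): e=[4,0,44] → X  [on edge]
  covered (9 px):
    . . . . . . . .
    . . . . . . . .
    . . X . . . . .
    . . . X . . . .
    . . . . X X . .
    . . . . . X X .
    . . . . . . X X
    . . . . . . . X
    . . . . . . . .
    . . . . . . . .
T2:
  2·area = 24  (B↔C swapped to make it positive)
  edge (8, 16)→(0, 0): d=(-8,-16) top-left  bias=+0
  edge (0, 0)→(2, 1): d=(2,1) right/bottom  bias=-1
  edge (2, 1)→(8, 16): d=(6,15) right/bottom  bias=-1
    (0,0)@(1, 1): e=[8,1,15] → X
    (1,0)@(3, 1): e=[40,-1,-15] → .
    (0,1)@(1, 3): e=[-8,5,27] → .
    (1,2)@(3, 5): e=[8,7,9] → X
    (2,2)@(5, 5): e=[40,5,-21] → .
    (1,3)@(3, 7): e=[-8,11,21] → .
    (2,4)@(5, 9): e=[8,13,3] → X
    (3,4)@(7, 9): e=[40,11,-27] → .
    (2,5)@(5, 11): e=[-8,17,15] → .
  covered (3 px):
    X . . . . . . .
    . . . . . . . .
    . X . . . . . .
    . . . . . . . .
    . . X . . . . .
    . . . . . . . .
    . . . . . . . .
    . . . . . . . .
    . . . . . . . .
    . . . . . . . .

Result: [[2,2],[3,3],[4,4],[5,4],[5,5],[6,5],[6,6],[7,6],[7,7]]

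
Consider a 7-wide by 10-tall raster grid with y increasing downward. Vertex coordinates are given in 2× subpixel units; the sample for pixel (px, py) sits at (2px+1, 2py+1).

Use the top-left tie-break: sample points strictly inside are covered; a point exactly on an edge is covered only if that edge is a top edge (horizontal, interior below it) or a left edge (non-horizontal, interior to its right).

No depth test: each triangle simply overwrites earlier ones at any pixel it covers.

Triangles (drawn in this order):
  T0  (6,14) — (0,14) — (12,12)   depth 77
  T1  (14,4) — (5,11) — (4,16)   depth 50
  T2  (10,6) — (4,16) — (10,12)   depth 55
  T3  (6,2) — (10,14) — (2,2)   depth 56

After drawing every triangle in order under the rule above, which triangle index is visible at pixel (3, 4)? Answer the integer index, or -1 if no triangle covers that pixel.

T0:
  2·area = 12
  edge (6, 14)→(0, 14): d=(-6,0) right/bottom  bias=-1
  edge (0, 14)→(12, 12): d=(12,-2) top-left  bias=+0
  edge (12, 12)→(6, 14): d=(-6,2) right/bottom  bias=-1
    (3,6)@(7, 13): e=[6,2,4] → X
    (4,6)@(9, 13): e=[6,6,0] → .  [on edge]
    (1,7)@(3, 15): e=[-6,18,0] → .  [on edge]
    (3,7)@(7, 15): e=[-6,26,-8] → .
  covered (1 px):
    . . . . . . .
    . . . . . . .
    . . . . . . .
    . . . . . . .
    . . . . . . .
    . . . . . . .
    . . . X . . .
    . . . . . . .
    . . . . . . .
    . . . . . . .
T1:
  2·area = 38  (B↔C swapped to make it positive)
  edge (14, 4)→(4, 16): d=(-10,12) right/bottom  bias=-1
  edge (4, 16)→(5, 11): d=(1,-5) top-left  bias=+0
  edge (5, 11)→(14, 4): d=(9,-7) top-left  bias=+0
    (3,0)@(7, 1): e=[114,0,-76] → .  [on edge]
    (6,2)@(13, 5): e=[2,34,2] → X
    (5,3)@(11, 7): e=[6,26,6] → X
    (6,3)@(13, 7): e=[-18,36,20] → .
    (4,4)@(9, 9): e=[10,18,10] → X
    (5,4)@(11, 9): e=[-14,28,24] → .
    (2,5)@(5, 11): e=[38,0,0] → X  [on edge]
    (3,5)@(7, 11): e=[14,10,14] → X
    (4,5)@(9, 11): e=[-10,20,28] → .
    (2,6)@(5, 13): e=[18,2,18] → X
    (3,6)@(7, 13): e=[-6,12,32] → .
    (2,7)@(5, 15): e=[-2,4,36] → .
  covered (6 px):
    . . . . . . .
    . . . . . . .
    . . . . . . X
    . . . . . X .
    . . . . X . .
    . . X X . . .
    . . X . . . .
    . . . . . . .
    . . . . . . .
    . . . . . . .
T2:
  2·area = 36  (B↔C swapped to make it positive)
  edge (10, 6)→(10, 12): d=(0,6) right/bottom  bias=-1
  edge (10, 12)→(4, 16): d=(-6,4) right/bottom  bias=-1
  edge (4, 16)→(10, 6): d=(6,-10) top-left  bias=+0
    (6,0)@(13, 1): e=[-18,54,0] → .  [on edge]
    (4,4)@(9, 9): e=[6,22,8] → X
    (5,4)@(11, 9): e=[-6,14,28] → .
    (3,5)@(7, 11): e=[18,18,0] → X  [on edge]
    (5,5)@(11, 11): e=[-6,2,40] → .
    (3,6)@(7, 13): e=[18,6,12] → X
    (4,6)@(9, 13): e=[6,-2,32] → .
    (2,7)@(5, 15): e=[30,2,4] → X
    (3,7)@(7, 15): e=[18,-6,24] → .
    (2,8)@(5, 17): e=[30,-10,16] → .
  covered (5 px):
    . . . . . . .
    . . . . . . .
    . . . . . . .
    . . . . . . .
    . . . . X . .
    . . . X X . .
    . . . X . . .
    . . X . . . .
    . . . . . . .
    . . . . . . .
T3:
  2·area = 48
  edge (6, 2)→(10, 14): d=(4,12) right/bottom  bias=-1
  edge (10, 14)→(2, 2): d=(-8,-12) top-left  bias=+0
  edge (2, 2)→(6, 2): d=(4,0) top-left  bias=+0
    (1,1)@(3, 3): e=[40,4,4] → X
    (2,1)@(5, 3): e=[16,28,4] → X
    (3,1)@(7, 3): e=[-8,52,4] → .
    (1,2)@(3, 5): e=[48,-12,12] → .
    (2,2)@(5, 5): e=[24,12,12] → X
    (3,2)@(7, 5): e=[0,36,12] → .  [on edge]
    (2,3)@(5, 7): e=[32,-4,20] → .
    (3,3)@(7, 7): e=[8,20,20] → X
    (4,3)@(9, 7): e=[-16,44,20] → .
    (3,4)@(7, 9): e=[16,4,28] → X
    (4,4)@(9, 9): e=[-8,28,28] → .
    (3,5)@(7, 11): e=[24,-12,36] → .
    (4,5)@(9, 11): e=[0,12,36] → .  [on edge]
    (5,8)@(11, 17): e=[0,-12,60] → .  [on edge]
  covered (5 px):
    . . . . . . .
    . X X . . . .
    . . X . . . .
    . . . X . . .
    . . . X . . .
    . . . . . . .
    . . . . . . .
    . . . . . . .
    . . . . . . .
    . . . . . . .

Z-buffer (winner per pixel, '.' = empty):
  . . . . . . .
  . 3 3 . . . .
  . . 3 . . . 1
  . . . 3 . 1 .
  . . . 3 2 . .
  . . 1 2 2 . .
  . . 1 2 . . .
  . . 2 . . . .
  . . . . . . .
  . . . . . . .

Answer: 3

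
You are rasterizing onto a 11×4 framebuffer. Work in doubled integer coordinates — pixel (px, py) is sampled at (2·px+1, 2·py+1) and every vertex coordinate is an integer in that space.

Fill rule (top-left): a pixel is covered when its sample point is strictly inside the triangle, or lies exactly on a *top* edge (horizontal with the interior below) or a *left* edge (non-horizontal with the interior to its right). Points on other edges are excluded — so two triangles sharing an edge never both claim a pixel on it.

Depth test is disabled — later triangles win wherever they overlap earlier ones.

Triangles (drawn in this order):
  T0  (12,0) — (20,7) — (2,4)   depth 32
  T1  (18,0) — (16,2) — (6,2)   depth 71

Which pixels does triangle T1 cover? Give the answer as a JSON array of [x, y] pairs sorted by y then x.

T0:
  2·area = 102
  edge (12, 0)→(20, 7): d=(8,7) right/bottom  bias=-1
  edge (20, 7)→(2, 4): d=(-18,-3) top-left  bias=+0
  edge (2, 4)→(12, 0): d=(10,-4) top-left  bias=+0
    (5,0)@(11, 1): e=[15,81,6] → █
    (6,0)@(13, 1): e=[1,87,14] → █
    (7,0)@(15, 1): e=[-13,93,22] → ·
    (2,1)@(5, 3): e=[73,27,2] → █
    (3,1)@(7, 3): e=[59,33,10] → █
    (4,1)@(9, 3): e=[45,39,18] → █
    (7,1)@(15, 3): e=[3,57,42] → █
    (8,1)@(17, 3): e=[-11,63,50] → ·
    (2,2)@(5, 5): e=[89,-9,22] → ·
    (3,2)@(7, 5): e=[75,-3,30] → ·
    (4,2)@(9, 5): e=[61,3,38] → █
    (8,2)@(17, 5): e=[5,27,70] → █
  covered (13 px):
    · · · · · █ █ · · · ·
    · · █ █ █ █ █ █ · · ·
    · · · · █ █ █ █ █ · ·
    · · · · · · · · · · ·
T1:
  2·area = 20
  edge (18, 0)→(16, 2): d=(-2,2) right/bottom  bias=-1
  edge (16, 2)→(6, 2): d=(-10,0) right/bottom  bias=-1
  edge (6, 2)→(18, 0): d=(12,-2) top-left  bias=+0
    (6,0)@(13, 1): e=[8,10,2] → █
    (7,0)@(15, 1): e=[4,10,6] → █
    (8,0)@(17, 1): e=[0,10,10] → ·  [on edge]
    (6,1)@(13, 3): e=[4,-10,26] → ·
    (7,1)@(15, 3): e=[0,-10,30] → ·  [on edge]
    (6,2)@(13, 5): e=[0,-30,50] → ·  [on edge]
    (5,3)@(11, 7): e=[0,-50,70] → ·  [on edge]
  covered (2 px):
    · · · · · · █ █ · · ·
    · · · · · · · · · · ·
    · · · · · · · · · · ·
    · · · · · · · · · · ·

Result: [[6,0],[7,0]]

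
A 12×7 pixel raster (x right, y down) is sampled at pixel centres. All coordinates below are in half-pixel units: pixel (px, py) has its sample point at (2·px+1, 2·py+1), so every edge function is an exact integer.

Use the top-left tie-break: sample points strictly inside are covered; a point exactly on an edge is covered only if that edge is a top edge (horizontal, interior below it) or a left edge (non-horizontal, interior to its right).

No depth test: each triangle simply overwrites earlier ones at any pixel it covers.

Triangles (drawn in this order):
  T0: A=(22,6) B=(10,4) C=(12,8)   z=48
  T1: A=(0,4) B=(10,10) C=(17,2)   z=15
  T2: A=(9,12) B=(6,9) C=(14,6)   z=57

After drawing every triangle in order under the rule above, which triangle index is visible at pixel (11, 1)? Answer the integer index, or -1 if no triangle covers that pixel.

T0:
  2·area = 44  (B↔C swapped to make it positive)
  edge (22, 6)→(12, 8): d=(-10,2) right/bottom  bias=-1
  edge (12, 8)→(10, 4): d=(-2,-4) top-left  bias=+0
  edge (10, 4)→(22, 6): d=(12,2) right/bottom  bias=-1
    (5,2)@(11, 5): e=[32,2,10] → #
    (6,2)@(13, 5): e=[28,10,6] → #
    (7,2)@(15, 5): e=[24,18,2] → #
    (8,2)@(17, 5): e=[20,26,-2] → ·
    (5,3)@(11, 7): e=[12,-2,34] → ·
    (6,3)@(13, 7): e=[8,6,30] → #
    (8,3)@(17, 7): e=[0,22,22] → ·  [on edge]
    (3,4)@(7, 9): e=[0,-22,66] → ·  [on edge]
    (6,4)@(13, 9): e=[-12,2,54] → ·
    (7,4)@(15, 9): e=[-16,10,50] → ·
  covered (5 px):
    · · · · · · · · · · · ·
    · · · · · · · · · · · ·
    · · · · · # # # · · · ·
    · · · · · · # # · · · ·
    · · · · · · · · · · · ·
    · · · · · · · · · · · ·
    · · · · · · · · · · · ·
T1:
  2·area = 122  (B↔C swapped to make it positive)
  edge (0, 4)→(17, 2): d=(17,-2) top-left  bias=+0
  edge (17, 2)→(10, 10): d=(-7,8) right/bottom  bias=-1
  edge (10, 10)→(0, 4): d=(-10,-6) top-left  bias=+0
    (4,1)@(9, 3): e=[1,57,64] → #
    (5,1)@(11, 3): e=[5,41,76] → #
    (6,1)@(13, 3): e=[9,25,88] → #
    (7,1)@(15, 3): e=[13,9,100] → #
    (8,1)@(17, 3): e=[17,-7,112] → ·
    (1,2)@(3, 5): e=[23,91,8] → #
    (2,2)@(5, 5): e=[27,75,20] → #
    (3,2)@(7, 5): e=[31,59,32] → #
    (7,2)@(15, 5): e=[47,-5,80] → ·
    (1,3)@(3, 7): e=[57,77,-12] → ·
    (2,3)@(5, 7): e=[61,61,0] → #  [on edge]
    (6,3)@(13, 7): e=[77,-3,48] → ·
    (7,6)@(15, 13): e=[183,-61,0] → ·  [on edge]
  covered (15 px):
    · · · · · · · · · · · ·
    · · · · # # # # · · · ·
    · # # # # # # · · · · ·
    · · # # # # · · · · · ·
    · · · · # · · · · · · ·
    · · · · · · · · · · · ·
    · · · · · · · · · · · ·
T2:
  2·area = 33
  edge (9, 12)→(6, 9): d=(-3,-3) top-left  bias=+0
  edge (6, 9)→(14, 6): d=(8,-3) top-left  bias=+0
  edge (14, 6)→(9, 12): d=(-5,6) right/bottom  bias=-1
    (6,3)@(13, 7): e=[27,5,1] → #
    (7,3)@(15, 7): e=[33,11,-11] → ·
    (3,4)@(7, 9): e=[3,3,27] → #
    (4,4)@(9, 9): e=[9,9,15] → #
    (5,4)@(11, 9): e=[15,15,3] → #
    (6,4)@(13, 9): e=[21,21,-9] → ·
    (3,5)@(7, 11): e=[-3,19,17] → ·
    (4,5)@(9, 11): e=[3,25,5] → #
    (5,5)@(11, 11): e=[9,31,-7] → ·
    (4,6)@(9, 13): e=[-3,41,-5] → ·
  covered (5 px):
    · · · · · · · · · · · ·
    · · · · · · · · · · · ·
    · · · · · · · · · · · ·
    · · · · · · # · · · · ·
    · · · # # # · · · · · ·
    · · · · # · · · · · · ·
    · · · · · · · · · · · ·

Z-buffer (winner per pixel, '.' = empty):
  . . . . . . . . . . . .
  . . . . 1 1 1 1 . . . .
  . 1 1 1 1 1 1 0 . . . .
  . . 1 1 1 1 2 0 . . . .
  . . . 2 2 2 . . . . . .
  . . . . 2 . . . . . . .
  . . . . . . . . . . . .

Result: -1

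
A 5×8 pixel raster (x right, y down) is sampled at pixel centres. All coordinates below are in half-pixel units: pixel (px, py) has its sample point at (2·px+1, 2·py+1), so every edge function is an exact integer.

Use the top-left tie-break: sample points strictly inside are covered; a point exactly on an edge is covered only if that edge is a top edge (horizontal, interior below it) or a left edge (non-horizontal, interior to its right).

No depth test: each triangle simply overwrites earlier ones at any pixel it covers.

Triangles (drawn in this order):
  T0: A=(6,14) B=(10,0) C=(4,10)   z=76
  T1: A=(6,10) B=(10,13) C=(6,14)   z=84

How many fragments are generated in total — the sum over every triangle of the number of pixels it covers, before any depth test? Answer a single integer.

T0:
  2·area = 44  (B↔C swapped to make it positive)
  edge (6, 14)→(4, 10): d=(-2,-4) top-left  bias=+0
  edge (4, 10)→(10, 0): d=(6,-10) top-left  bias=+0
  edge (10, 0)→(6, 14): d=(-4,14) right/bottom  bias=-1
    (4,1)@(9, 3): e=[34,8,2] → X
    (3,2)@(7, 5): e=[22,0,22] → X  [on edge]
    (4,2)@(9, 5): e=[30,20,-6] → .
    (3,3)@(7, 7): e=[18,12,14] → X
    (4,3)@(9, 7): e=[26,32,-14] → .
    (2,4)@(5, 9): e=[6,4,34] → X
    (4,4)@(9, 9): e=[22,44,-22] → .
    (2,5)@(5, 11): e=[2,16,26] → X
    (3,5)@(7, 11): e=[10,36,-2] → .
    (2,6)@(5, 13): e=[-2,28,18] → .
    (0,7)@(1, 15): e=[-22,0,66] → .  [on edge]
  covered (6 px):
    . . . . .
    . . . . X
    . . . X .
    . . . X .
    . . X X .
    . . X . .
    . . . . .
    . . . . .
T1:
  2·area = 16
  edge (6, 10)→(10, 13): d=(4,3) right/bottom  bias=-1
  edge (10, 13)→(6, 14): d=(-4,1) right/bottom  bias=-1
  edge (6, 14)→(6, 10): d=(0,-4) top-left  bias=+0
    (3,5)@(7, 11): e=[1,11,4] → X
    (4,5)@(9, 11): e=[-5,9,12] → .
    (3,6)@(7, 13): e=[9,3,4] → X
    (4,6)@(9, 13): e=[3,1,12] → X
    (3,7)@(7, 15): e=[17,-5,4] → .
    (4,7)@(9, 15): e=[11,-7,12] → .
  covered (3 px):
    . . . . .
    . . . . .
    . . . . .
    . . . . .
    . . . . .
    . . . X .
    . . . X X
    . . . . .

Result: 9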